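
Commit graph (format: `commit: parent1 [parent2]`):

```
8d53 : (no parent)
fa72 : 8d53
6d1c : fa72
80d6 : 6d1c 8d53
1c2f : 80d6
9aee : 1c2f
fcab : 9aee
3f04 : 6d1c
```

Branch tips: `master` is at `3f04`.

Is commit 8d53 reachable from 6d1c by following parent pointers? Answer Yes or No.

Ancestors of 6d1c (commits reachable by following parents): {6d1c, 8d53, fa72}.
8d53 is in that set, so it is an ancestor of 6d1c.

Yes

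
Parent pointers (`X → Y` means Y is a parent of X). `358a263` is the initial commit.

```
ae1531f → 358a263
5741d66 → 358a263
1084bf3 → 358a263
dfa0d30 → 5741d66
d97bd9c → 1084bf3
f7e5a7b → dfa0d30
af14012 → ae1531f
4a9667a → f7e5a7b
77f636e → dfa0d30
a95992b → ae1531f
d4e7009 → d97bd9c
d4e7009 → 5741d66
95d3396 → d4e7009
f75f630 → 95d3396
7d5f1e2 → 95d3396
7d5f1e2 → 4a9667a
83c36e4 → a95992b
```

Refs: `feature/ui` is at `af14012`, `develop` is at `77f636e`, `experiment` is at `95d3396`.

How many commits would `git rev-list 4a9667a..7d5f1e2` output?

5

Reachable from 7d5f1e2: {1084bf3, 358a263, 4a9667a, 5741d66, 7d5f1e2, 95d3396, d4e7009, d97bd9c, dfa0d30, f7e5a7b}.
Reachable from 4a9667a: {358a263, 4a9667a, 5741d66, dfa0d30, f7e5a7b}.
In 7d5f1e2's history but not 4a9667a's: {1084bf3, 7d5f1e2, 95d3396, d4e7009, d97bd9c} — 5 commits.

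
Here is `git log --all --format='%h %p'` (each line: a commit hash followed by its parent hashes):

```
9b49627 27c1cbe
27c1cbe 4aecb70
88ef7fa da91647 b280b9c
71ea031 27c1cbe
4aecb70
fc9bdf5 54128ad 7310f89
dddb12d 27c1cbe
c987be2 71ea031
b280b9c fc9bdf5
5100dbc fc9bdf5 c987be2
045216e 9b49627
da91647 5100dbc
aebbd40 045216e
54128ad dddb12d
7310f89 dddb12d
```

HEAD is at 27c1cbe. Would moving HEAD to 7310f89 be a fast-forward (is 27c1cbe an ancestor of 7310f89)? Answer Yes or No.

A fast-forward from 27c1cbe to 7310f89 is possible iff 27c1cbe is an ancestor of 7310f89.
Ancestors of 7310f89: {27c1cbe, 4aecb70, 7310f89, dddb12d}.
27c1cbe is among them, so fast-forward is possible.

Yes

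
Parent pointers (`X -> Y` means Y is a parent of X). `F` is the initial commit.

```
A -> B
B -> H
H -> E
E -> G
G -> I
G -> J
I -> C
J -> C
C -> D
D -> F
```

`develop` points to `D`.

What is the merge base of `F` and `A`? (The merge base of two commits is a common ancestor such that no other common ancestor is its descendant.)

Ancestors of F: {F}.
Ancestors of A: {A, B, C, D, E, F, G, H, I, J}.
Common ancestors: {F}.
The only common ancestor is F, so it is the merge base.

F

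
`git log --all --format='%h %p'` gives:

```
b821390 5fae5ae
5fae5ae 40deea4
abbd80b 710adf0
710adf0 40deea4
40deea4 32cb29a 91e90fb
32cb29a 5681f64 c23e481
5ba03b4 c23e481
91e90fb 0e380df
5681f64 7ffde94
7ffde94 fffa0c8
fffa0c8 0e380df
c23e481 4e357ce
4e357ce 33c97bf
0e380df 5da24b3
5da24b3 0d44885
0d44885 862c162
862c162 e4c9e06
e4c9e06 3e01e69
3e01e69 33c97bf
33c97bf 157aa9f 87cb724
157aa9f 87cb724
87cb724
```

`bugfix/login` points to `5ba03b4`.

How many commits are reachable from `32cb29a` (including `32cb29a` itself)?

Walking parent pointers from 32cb29a: reachable set = {0d44885, 0e380df, 157aa9f, 32cb29a, 33c97bf, 3e01e69, 4e357ce, 5681f64, 5da24b3, 7ffde94, 862c162, 87cb724, c23e481, e4c9e06, fffa0c8}.
That is 15 commits.

15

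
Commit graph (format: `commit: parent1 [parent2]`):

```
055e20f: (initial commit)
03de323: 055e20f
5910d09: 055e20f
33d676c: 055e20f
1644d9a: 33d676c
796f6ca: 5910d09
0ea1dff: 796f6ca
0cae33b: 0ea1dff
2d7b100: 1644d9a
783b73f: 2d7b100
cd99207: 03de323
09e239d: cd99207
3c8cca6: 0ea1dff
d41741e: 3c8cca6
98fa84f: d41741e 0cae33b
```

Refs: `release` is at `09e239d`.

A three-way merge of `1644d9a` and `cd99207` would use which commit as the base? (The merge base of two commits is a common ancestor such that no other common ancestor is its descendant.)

055e20f

Ancestors of 1644d9a: {055e20f, 1644d9a, 33d676c}.
Ancestors of cd99207: {03de323, 055e20f, cd99207}.
Common ancestors: {055e20f}.
The only common ancestor is 055e20f, so it is the merge base.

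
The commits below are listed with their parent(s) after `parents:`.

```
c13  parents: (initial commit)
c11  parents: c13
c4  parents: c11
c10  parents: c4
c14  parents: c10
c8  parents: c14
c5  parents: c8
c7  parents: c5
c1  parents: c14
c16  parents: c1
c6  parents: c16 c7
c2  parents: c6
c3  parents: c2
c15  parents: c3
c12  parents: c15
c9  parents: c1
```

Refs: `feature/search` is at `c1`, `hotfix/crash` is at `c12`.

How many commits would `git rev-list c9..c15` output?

8

Reachable from c15: {c1, c10, c11, c13, c14, c15, c16, c2, c3, c4, c5, c6, c7, c8}.
Reachable from c9: {c1, c10, c11, c13, c14, c4, c9}.
In c15's history but not c9's: {c15, c16, c2, c3, c5, c6, c7, c8} — 8 commits.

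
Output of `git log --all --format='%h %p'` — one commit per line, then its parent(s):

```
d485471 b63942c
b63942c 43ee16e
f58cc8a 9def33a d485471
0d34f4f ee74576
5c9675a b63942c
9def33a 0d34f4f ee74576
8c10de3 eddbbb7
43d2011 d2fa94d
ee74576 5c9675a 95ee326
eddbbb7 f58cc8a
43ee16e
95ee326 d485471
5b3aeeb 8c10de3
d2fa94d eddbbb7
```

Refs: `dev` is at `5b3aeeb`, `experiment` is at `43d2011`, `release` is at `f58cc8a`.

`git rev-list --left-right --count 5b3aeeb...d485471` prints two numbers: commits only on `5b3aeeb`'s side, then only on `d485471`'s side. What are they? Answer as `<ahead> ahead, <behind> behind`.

9 ahead, 0 behind

Reachable from 5b3aeeb: {0d34f4f, 43ee16e, 5b3aeeb, 5c9675a, 8c10de3, 95ee326, 9def33a, b63942c, d485471, eddbbb7, ee74576, f58cc8a}.
Reachable from d485471: {43ee16e, b63942c, d485471}.
Only in 5b3aeeb's history (ahead): {0d34f4f, 5b3aeeb, 5c9675a, 8c10de3, 95ee326, 9def33a, eddbbb7, ee74576, f58cc8a} — 9.
Only in d485471's history (behind): {} — 0.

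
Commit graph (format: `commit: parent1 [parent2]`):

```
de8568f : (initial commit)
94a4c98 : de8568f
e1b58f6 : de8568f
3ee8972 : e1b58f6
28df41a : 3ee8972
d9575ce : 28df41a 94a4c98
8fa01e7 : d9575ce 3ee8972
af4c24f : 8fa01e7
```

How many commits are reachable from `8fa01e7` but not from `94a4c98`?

5

Reachable from 8fa01e7: {28df41a, 3ee8972, 8fa01e7, 94a4c98, d9575ce, de8568f, e1b58f6}.
Reachable from 94a4c98: {94a4c98, de8568f}.
In 8fa01e7's history but not 94a4c98's: {28df41a, 3ee8972, 8fa01e7, d9575ce, e1b58f6} — 5 commits.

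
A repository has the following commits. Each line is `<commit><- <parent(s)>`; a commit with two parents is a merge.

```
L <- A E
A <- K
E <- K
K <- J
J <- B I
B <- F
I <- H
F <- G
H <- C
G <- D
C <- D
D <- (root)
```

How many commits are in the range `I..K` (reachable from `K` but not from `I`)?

Reachable from K: {B, C, D, F, G, H, I, J, K}.
Reachable from I: {C, D, H, I}.
In K's history but not I's: {B, F, G, J, K} — 5 commits.

5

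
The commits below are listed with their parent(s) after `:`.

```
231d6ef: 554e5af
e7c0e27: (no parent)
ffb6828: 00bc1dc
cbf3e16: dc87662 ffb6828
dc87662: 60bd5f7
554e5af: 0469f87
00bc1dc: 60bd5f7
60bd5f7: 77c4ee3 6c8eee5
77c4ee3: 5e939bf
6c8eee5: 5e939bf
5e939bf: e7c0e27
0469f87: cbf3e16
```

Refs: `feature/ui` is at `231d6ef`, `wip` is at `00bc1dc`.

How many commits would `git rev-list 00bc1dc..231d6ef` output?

Reachable from 231d6ef: {00bc1dc, 0469f87, 231d6ef, 554e5af, 5e939bf, 60bd5f7, 6c8eee5, 77c4ee3, cbf3e16, dc87662, e7c0e27, ffb6828}.
Reachable from 00bc1dc: {00bc1dc, 5e939bf, 60bd5f7, 6c8eee5, 77c4ee3, e7c0e27}.
In 231d6ef's history but not 00bc1dc's: {0469f87, 231d6ef, 554e5af, cbf3e16, dc87662, ffb6828} — 6 commits.

6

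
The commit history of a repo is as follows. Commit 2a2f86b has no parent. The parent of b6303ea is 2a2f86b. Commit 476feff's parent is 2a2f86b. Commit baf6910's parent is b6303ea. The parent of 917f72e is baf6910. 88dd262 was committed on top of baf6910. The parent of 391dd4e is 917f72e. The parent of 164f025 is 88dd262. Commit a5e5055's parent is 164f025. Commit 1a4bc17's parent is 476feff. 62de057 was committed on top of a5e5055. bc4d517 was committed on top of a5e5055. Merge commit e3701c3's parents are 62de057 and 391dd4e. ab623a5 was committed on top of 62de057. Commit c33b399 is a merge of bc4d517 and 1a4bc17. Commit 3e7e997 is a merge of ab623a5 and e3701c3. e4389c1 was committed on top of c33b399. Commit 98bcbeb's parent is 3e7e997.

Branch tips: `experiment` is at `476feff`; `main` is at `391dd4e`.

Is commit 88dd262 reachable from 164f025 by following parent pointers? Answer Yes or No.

Ancestors of 164f025 (commits reachable by following parents): {164f025, 2a2f86b, 88dd262, b6303ea, baf6910}.
88dd262 is in that set, so it is an ancestor of 164f025.

Yes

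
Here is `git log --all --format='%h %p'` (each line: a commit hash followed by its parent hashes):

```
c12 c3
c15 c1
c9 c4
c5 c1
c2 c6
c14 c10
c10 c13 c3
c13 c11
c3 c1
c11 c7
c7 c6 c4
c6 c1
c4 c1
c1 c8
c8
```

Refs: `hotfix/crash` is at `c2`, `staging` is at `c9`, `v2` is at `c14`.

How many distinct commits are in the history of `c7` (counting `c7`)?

Walking parent pointers from c7: reachable set = {c1, c4, c6, c7, c8}.
That is 5 commits.

5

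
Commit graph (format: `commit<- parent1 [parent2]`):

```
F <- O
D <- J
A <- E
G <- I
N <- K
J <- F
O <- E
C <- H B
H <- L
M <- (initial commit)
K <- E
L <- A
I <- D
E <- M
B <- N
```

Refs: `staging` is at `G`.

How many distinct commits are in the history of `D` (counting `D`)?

Walking parent pointers from D: reachable set = {D, E, F, J, M, O}.
That is 6 commits.

6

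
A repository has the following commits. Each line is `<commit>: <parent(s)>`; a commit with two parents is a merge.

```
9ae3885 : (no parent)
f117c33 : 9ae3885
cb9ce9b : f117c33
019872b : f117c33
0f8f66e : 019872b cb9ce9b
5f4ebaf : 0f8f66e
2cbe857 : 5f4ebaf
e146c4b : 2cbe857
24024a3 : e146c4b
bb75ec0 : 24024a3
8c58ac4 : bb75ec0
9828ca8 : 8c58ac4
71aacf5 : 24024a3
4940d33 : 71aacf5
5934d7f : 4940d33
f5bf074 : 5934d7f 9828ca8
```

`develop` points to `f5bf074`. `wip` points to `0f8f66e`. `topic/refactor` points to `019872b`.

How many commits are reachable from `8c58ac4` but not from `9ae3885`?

Reachable from 8c58ac4: {019872b, 0f8f66e, 24024a3, 2cbe857, 5f4ebaf, 8c58ac4, 9ae3885, bb75ec0, cb9ce9b, e146c4b, f117c33}.
Reachable from 9ae3885: {9ae3885}.
In 8c58ac4's history but not 9ae3885's: {019872b, 0f8f66e, 24024a3, 2cbe857, 5f4ebaf, 8c58ac4, bb75ec0, cb9ce9b, e146c4b, f117c33} — 10 commits.

10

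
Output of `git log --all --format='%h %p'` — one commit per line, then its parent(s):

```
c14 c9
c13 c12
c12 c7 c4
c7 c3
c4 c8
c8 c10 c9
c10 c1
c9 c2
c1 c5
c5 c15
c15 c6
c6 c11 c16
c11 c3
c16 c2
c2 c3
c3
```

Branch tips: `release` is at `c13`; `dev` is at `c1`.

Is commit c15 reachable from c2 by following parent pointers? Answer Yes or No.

No

Ancestors of c2: {c2, c3}.
c15 is not in that set, so it is not an ancestor of c2.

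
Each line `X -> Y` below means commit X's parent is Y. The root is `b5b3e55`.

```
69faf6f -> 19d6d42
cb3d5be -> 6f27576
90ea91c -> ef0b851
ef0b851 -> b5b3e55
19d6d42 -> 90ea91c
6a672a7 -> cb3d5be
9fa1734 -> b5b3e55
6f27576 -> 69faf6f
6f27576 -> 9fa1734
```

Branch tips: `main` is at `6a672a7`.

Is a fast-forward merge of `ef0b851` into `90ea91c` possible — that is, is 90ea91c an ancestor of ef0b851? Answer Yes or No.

No

A fast-forward from 90ea91c to ef0b851 is possible iff 90ea91c is an ancestor of ef0b851.
Ancestors of ef0b851: {b5b3e55, ef0b851}.
90ea91c is not among them, so fast-forward is not possible.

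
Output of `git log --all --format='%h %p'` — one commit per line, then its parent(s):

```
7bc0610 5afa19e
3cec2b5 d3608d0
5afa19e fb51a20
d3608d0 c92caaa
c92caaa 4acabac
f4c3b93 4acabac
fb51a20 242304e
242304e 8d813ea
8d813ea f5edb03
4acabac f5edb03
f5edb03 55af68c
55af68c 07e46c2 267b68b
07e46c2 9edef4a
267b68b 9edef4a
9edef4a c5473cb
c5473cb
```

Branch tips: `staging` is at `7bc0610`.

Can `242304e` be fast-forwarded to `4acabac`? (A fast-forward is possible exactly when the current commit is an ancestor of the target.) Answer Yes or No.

No

A fast-forward from 242304e to 4acabac is possible iff 242304e is an ancestor of 4acabac.
Ancestors of 4acabac: {07e46c2, 267b68b, 4acabac, 55af68c, 9edef4a, c5473cb, f5edb03}.
242304e is not among them, so fast-forward is not possible.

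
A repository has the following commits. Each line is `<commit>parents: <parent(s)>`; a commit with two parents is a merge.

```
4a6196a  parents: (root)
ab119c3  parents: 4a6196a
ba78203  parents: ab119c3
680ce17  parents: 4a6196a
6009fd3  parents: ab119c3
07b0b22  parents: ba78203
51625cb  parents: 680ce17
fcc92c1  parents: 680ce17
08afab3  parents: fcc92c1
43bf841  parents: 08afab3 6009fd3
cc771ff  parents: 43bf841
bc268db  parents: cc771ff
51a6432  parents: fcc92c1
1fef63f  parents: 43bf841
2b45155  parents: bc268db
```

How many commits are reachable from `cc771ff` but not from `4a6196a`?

Reachable from cc771ff: {08afab3, 43bf841, 4a6196a, 6009fd3, 680ce17, ab119c3, cc771ff, fcc92c1}.
Reachable from 4a6196a: {4a6196a}.
In cc771ff's history but not 4a6196a's: {08afab3, 43bf841, 6009fd3, 680ce17, ab119c3, cc771ff, fcc92c1} — 7 commits.

7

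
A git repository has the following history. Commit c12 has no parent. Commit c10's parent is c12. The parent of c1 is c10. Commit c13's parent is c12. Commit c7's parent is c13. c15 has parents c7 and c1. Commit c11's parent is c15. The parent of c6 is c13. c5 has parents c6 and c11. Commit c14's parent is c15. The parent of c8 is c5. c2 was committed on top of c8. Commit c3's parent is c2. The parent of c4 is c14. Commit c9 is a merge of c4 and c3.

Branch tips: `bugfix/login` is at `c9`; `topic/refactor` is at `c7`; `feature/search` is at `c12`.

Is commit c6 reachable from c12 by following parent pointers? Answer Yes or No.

Ancestors of c12: {c12}.
c6 is not in that set, so it is not an ancestor of c12.

No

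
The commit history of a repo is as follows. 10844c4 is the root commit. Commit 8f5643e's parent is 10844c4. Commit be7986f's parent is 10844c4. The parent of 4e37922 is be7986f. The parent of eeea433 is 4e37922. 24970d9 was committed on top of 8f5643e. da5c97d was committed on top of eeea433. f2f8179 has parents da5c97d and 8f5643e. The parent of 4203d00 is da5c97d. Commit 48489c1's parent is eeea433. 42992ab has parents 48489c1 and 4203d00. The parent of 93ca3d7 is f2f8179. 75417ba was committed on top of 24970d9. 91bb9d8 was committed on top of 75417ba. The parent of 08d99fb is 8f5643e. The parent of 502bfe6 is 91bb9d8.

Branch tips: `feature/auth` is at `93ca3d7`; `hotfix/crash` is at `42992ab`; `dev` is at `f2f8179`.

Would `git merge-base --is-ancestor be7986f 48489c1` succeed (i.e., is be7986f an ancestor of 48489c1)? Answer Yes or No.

Yes

Ancestors of 48489c1 (commits reachable by following parents): {10844c4, 48489c1, 4e37922, be7986f, eeea433}.
be7986f is in that set, so it is an ancestor of 48489c1.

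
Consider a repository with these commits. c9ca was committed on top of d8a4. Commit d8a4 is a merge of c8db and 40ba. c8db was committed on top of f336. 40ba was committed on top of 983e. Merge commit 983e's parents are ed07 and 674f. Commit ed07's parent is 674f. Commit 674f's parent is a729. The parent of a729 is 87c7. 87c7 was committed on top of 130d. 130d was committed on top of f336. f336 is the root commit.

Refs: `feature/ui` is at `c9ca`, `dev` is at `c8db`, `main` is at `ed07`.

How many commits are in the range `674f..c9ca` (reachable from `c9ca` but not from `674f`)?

Reachable from c9ca: {130d, 40ba, 674f, 87c7, 983e, a729, c8db, c9ca, d8a4, ed07, f336}.
Reachable from 674f: {130d, 674f, 87c7, a729, f336}.
In c9ca's history but not 674f's: {40ba, 983e, c8db, c9ca, d8a4, ed07} — 6 commits.

6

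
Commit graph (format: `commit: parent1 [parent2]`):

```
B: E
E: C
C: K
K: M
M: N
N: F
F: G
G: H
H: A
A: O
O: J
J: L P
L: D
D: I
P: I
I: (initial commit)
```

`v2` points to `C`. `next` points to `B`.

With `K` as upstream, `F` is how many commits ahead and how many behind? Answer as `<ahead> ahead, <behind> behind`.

0 ahead, 3 behind

Reachable from F: {A, D, F, G, H, I, J, L, O, P}.
Reachable from K: {A, D, F, G, H, I, J, K, L, M, N, O, P}.
Only in F's history (ahead): {} — 0.
Only in K's history (behind): {K, M, N} — 3.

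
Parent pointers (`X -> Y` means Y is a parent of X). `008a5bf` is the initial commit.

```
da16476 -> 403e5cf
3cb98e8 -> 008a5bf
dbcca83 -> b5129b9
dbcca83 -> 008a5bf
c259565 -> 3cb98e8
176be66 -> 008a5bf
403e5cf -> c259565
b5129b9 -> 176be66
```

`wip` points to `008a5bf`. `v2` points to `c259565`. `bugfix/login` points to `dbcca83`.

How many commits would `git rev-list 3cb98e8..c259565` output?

1

Reachable from c259565: {008a5bf, 3cb98e8, c259565}.
Reachable from 3cb98e8: {008a5bf, 3cb98e8}.
In c259565's history but not 3cb98e8's: {c259565} — 1 commit.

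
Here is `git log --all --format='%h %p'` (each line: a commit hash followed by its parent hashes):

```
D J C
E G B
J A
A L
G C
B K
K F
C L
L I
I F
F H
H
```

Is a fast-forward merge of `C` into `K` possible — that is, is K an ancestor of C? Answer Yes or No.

A fast-forward from K to C is possible iff K is an ancestor of C.
Ancestors of C: {C, F, H, I, L}.
K is not among them, so fast-forward is not possible.

No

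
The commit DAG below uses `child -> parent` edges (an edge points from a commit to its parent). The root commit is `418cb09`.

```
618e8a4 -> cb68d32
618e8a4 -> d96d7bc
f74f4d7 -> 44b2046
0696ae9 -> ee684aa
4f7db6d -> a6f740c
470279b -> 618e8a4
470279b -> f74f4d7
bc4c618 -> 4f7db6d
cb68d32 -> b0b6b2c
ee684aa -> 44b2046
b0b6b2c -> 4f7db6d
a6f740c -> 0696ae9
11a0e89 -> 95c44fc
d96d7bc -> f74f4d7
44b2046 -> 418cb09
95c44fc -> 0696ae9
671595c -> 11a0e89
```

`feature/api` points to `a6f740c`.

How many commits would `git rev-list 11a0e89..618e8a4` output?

Reachable from 618e8a4: {0696ae9, 418cb09, 44b2046, 4f7db6d, 618e8a4, a6f740c, b0b6b2c, cb68d32, d96d7bc, ee684aa, f74f4d7}.
Reachable from 11a0e89: {0696ae9, 11a0e89, 418cb09, 44b2046, 95c44fc, ee684aa}.
In 618e8a4's history but not 11a0e89's: {4f7db6d, 618e8a4, a6f740c, b0b6b2c, cb68d32, d96d7bc, f74f4d7} — 7 commits.

7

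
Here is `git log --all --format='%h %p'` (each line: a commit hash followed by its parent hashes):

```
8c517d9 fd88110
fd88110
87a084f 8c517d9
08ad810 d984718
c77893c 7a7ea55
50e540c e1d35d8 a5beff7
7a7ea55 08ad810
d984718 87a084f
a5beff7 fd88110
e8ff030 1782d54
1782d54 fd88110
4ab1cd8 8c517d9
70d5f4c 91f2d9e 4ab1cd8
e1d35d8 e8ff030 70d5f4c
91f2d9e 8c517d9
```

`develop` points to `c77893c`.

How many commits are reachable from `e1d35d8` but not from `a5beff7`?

Reachable from e1d35d8: {1782d54, 4ab1cd8, 70d5f4c, 8c517d9, 91f2d9e, e1d35d8, e8ff030, fd88110}.
Reachable from a5beff7: {a5beff7, fd88110}.
In e1d35d8's history but not a5beff7's: {1782d54, 4ab1cd8, 70d5f4c, 8c517d9, 91f2d9e, e1d35d8, e8ff030} — 7 commits.

7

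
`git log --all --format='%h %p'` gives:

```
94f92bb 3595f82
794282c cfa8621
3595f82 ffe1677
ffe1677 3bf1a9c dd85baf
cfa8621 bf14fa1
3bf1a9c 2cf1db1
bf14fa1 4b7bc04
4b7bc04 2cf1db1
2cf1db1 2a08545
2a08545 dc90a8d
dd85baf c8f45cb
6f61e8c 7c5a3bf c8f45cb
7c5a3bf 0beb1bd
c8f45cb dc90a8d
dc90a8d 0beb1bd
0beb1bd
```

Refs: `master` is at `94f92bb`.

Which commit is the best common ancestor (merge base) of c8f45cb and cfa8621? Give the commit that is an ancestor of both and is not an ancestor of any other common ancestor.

Ancestors of c8f45cb: {0beb1bd, c8f45cb, dc90a8d}.
Ancestors of cfa8621: {0beb1bd, 2a08545, 2cf1db1, 4b7bc04, bf14fa1, cfa8621, dc90a8d}.
Common ancestors: {0beb1bd, dc90a8d}.
Among these, dc90a8d is not an ancestor of any other common ancestor — it is the merge base.

dc90a8d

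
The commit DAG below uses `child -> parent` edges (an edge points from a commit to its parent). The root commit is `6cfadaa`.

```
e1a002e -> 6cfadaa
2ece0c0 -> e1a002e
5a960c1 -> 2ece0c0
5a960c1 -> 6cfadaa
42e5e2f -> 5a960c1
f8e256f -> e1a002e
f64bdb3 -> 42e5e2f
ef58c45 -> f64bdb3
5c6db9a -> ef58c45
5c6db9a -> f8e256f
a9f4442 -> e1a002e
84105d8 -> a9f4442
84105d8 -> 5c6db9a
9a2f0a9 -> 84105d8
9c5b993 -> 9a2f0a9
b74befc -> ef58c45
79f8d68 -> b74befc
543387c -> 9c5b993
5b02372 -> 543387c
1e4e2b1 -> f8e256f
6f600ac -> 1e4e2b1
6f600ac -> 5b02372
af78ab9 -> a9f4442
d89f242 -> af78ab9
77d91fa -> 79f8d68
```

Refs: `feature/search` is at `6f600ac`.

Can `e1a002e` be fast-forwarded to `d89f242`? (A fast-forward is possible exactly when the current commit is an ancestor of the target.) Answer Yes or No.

Yes

A fast-forward from e1a002e to d89f242 is possible iff e1a002e is an ancestor of d89f242.
Ancestors of d89f242: {6cfadaa, a9f4442, af78ab9, d89f242, e1a002e}.
e1a002e is among them, so fast-forward is possible.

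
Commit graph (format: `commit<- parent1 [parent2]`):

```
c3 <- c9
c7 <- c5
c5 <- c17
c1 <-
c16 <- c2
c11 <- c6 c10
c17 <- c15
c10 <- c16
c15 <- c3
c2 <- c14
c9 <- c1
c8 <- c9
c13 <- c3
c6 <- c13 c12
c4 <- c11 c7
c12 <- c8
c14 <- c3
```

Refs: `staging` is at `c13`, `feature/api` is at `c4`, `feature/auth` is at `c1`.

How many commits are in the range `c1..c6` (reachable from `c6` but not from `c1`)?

6

Reachable from c6: {c1, c12, c13, c3, c6, c8, c9}.
Reachable from c1: {c1}.
In c6's history but not c1's: {c12, c13, c3, c6, c8, c9} — 6 commits.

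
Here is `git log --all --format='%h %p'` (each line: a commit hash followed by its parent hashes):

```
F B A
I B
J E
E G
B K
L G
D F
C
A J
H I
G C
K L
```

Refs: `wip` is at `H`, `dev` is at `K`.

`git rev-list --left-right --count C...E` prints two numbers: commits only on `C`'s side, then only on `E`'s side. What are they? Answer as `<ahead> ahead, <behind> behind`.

Reachable from C: {C}.
Reachable from E: {C, E, G}.
Only in C's history (ahead): {} — 0.
Only in E's history (behind): {E, G} — 2.

0 ahead, 2 behind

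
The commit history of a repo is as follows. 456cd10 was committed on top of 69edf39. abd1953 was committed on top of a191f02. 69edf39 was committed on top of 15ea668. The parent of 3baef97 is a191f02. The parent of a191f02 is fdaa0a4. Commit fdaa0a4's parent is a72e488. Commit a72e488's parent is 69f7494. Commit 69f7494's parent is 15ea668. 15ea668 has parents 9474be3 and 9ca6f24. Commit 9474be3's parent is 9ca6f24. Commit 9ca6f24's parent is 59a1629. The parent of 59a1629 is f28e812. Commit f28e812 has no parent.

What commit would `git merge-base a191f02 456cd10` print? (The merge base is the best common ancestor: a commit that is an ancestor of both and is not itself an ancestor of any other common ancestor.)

15ea668

Ancestors of a191f02: {15ea668, 59a1629, 69f7494, 9474be3, 9ca6f24, a191f02, a72e488, f28e812, fdaa0a4}.
Ancestors of 456cd10: {15ea668, 456cd10, 59a1629, 69edf39, 9474be3, 9ca6f24, f28e812}.
Common ancestors: {15ea668, 59a1629, 9474be3, 9ca6f24, f28e812}.
Among these, 15ea668 is not an ancestor of any other common ancestor — it is the merge base.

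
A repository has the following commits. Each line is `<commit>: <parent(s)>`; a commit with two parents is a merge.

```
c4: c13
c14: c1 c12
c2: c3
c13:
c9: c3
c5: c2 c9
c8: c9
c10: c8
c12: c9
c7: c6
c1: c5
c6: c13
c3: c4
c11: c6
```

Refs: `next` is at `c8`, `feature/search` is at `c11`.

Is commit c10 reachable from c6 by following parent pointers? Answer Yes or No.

No

Ancestors of c6: {c13, c6}.
c10 is not in that set, so it is not an ancestor of c6.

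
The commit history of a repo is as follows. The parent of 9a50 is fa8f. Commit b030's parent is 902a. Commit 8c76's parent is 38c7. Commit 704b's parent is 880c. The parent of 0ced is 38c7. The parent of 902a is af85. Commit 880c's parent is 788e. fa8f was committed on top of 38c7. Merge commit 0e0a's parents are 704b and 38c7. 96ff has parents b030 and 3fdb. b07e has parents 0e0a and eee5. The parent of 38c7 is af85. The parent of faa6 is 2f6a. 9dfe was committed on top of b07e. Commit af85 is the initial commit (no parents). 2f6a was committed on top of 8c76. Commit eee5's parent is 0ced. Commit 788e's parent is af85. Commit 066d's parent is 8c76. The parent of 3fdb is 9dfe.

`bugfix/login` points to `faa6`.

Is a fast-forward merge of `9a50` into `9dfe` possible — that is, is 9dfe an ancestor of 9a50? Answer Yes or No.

A fast-forward from 9dfe to 9a50 is possible iff 9dfe is an ancestor of 9a50.
Ancestors of 9a50: {38c7, 9a50, af85, fa8f}.
9dfe is not among them, so fast-forward is not possible.

No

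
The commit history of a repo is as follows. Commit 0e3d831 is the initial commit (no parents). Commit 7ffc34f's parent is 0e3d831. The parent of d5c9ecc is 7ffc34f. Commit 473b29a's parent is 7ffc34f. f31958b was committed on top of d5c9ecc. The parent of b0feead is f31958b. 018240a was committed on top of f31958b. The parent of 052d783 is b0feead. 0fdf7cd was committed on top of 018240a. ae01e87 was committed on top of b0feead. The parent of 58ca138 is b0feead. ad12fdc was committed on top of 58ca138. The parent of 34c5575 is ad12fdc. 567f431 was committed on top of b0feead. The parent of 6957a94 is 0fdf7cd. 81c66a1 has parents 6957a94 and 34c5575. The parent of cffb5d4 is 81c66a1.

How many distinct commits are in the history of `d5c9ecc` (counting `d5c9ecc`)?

3

Walking parent pointers from d5c9ecc: reachable set = {0e3d831, 7ffc34f, d5c9ecc}.
That is 3 commits.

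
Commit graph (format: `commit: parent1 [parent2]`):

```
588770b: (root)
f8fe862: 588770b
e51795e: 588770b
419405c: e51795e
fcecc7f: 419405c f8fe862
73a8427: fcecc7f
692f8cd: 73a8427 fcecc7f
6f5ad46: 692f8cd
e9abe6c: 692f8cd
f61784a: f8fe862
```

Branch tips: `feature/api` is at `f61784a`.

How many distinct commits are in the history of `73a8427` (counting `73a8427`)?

6

Walking parent pointers from 73a8427: reachable set = {419405c, 588770b, 73a8427, e51795e, f8fe862, fcecc7f}.
That is 6 commits.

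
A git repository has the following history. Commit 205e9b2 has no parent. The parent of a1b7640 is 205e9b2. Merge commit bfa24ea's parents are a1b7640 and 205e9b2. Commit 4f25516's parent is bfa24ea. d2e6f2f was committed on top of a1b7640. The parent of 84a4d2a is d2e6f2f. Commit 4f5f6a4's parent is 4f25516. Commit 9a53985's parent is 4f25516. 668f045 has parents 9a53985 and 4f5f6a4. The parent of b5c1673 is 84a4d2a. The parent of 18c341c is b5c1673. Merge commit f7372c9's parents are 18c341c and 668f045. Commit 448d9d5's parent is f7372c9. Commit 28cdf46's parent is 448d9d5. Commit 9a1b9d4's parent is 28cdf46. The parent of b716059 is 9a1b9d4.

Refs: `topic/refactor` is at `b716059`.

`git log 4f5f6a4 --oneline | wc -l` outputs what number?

Walking parent pointers from 4f5f6a4: reachable set = {205e9b2, 4f25516, 4f5f6a4, a1b7640, bfa24ea}.
That is 5 commits.

5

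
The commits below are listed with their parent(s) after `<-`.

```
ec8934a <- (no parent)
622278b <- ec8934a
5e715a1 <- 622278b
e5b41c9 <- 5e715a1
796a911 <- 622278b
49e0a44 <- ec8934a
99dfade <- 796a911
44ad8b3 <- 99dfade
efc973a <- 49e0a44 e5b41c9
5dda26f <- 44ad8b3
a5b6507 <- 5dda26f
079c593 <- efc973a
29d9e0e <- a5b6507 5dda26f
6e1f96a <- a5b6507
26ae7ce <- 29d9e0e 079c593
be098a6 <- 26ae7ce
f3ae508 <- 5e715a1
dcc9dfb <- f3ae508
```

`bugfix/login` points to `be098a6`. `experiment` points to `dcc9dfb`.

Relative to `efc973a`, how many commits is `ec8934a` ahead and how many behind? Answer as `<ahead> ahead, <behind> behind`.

0 ahead, 5 behind

Reachable from ec8934a: {ec8934a}.
Reachable from efc973a: {49e0a44, 5e715a1, 622278b, e5b41c9, ec8934a, efc973a}.
Only in ec8934a's history (ahead): {} — 0.
Only in efc973a's history (behind): {49e0a44, 5e715a1, 622278b, e5b41c9, efc973a} — 5.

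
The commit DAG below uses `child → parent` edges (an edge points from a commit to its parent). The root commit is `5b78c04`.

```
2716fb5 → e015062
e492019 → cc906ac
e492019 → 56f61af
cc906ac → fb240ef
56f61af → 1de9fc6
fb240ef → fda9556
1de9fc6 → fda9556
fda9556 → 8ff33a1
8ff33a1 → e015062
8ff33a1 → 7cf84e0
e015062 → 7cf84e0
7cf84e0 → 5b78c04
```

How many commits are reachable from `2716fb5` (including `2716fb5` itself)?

Walking parent pointers from 2716fb5: reachable set = {2716fb5, 5b78c04, 7cf84e0, e015062}.
That is 4 commits.

4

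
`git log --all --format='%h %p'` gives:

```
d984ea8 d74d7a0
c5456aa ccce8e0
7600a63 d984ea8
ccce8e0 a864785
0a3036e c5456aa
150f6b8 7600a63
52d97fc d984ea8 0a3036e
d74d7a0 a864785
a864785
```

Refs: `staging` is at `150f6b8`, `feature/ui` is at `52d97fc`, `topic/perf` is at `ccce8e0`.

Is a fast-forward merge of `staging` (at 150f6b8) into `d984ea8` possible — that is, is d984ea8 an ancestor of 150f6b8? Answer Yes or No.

A fast-forward from d984ea8 to 150f6b8 is possible iff d984ea8 is an ancestor of 150f6b8.
Ancestors of 150f6b8: {150f6b8, 7600a63, a864785, d74d7a0, d984ea8}.
d984ea8 is among them, so fast-forward is possible.

Yes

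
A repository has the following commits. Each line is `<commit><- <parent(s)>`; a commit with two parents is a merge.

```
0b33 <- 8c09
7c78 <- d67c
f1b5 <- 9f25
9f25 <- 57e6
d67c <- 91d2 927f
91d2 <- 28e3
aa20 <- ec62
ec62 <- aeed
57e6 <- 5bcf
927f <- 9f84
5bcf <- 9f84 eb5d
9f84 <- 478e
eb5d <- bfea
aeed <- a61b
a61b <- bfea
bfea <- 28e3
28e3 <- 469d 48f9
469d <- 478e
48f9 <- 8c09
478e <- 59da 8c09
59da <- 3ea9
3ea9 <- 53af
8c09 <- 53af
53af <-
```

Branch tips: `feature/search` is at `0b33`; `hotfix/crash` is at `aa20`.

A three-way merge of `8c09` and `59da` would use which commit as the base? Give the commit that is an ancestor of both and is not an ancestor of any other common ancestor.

Ancestors of 8c09: {53af, 8c09}.
Ancestors of 59da: {3ea9, 53af, 59da}.
Common ancestors: {53af}.
The only common ancestor is 53af, so it is the merge base.

53af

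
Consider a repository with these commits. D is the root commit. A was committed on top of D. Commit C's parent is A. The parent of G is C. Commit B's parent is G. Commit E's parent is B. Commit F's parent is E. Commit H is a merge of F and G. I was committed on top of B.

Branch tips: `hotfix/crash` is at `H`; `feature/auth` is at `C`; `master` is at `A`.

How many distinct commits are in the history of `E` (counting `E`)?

6

Walking parent pointers from E: reachable set = {A, B, C, D, E, G}.
That is 6 commits.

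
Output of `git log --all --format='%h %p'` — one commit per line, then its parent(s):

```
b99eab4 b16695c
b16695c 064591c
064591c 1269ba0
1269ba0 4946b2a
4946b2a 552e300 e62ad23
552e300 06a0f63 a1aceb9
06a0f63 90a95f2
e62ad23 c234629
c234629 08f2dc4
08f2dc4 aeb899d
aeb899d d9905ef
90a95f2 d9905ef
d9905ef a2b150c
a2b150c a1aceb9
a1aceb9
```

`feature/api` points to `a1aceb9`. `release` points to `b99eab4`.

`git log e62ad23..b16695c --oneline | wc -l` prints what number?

7

Reachable from b16695c: {064591c, 06a0f63, 08f2dc4, 1269ba0, 4946b2a, 552e300, 90a95f2, a1aceb9, a2b150c, aeb899d, b16695c, c234629, d9905ef, e62ad23}.
Reachable from e62ad23: {08f2dc4, a1aceb9, a2b150c, aeb899d, c234629, d9905ef, e62ad23}.
In b16695c's history but not e62ad23's: {064591c, 06a0f63, 1269ba0, 4946b2a, 552e300, 90a95f2, b16695c} — 7 commits.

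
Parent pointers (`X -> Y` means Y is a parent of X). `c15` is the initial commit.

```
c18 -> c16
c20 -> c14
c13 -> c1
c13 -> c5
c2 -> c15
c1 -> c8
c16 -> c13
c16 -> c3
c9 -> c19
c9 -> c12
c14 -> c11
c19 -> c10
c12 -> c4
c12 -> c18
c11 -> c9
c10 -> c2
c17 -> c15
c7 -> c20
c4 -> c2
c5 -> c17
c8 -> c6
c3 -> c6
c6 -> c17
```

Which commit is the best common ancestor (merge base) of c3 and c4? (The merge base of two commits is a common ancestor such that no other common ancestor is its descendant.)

Ancestors of c3: {c15, c17, c3, c6}.
Ancestors of c4: {c15, c2, c4}.
Common ancestors: {c15}.
The only common ancestor is c15, so it is the merge base.

c15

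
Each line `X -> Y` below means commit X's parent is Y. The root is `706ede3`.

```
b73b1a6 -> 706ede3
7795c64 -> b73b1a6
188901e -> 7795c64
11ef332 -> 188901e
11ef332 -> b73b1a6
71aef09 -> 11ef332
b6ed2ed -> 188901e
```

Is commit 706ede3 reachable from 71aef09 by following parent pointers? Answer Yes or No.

Yes

Ancestors of 71aef09 (commits reachable by following parents): {11ef332, 188901e, 706ede3, 71aef09, 7795c64, b73b1a6}.
706ede3 is in that set, so it is an ancestor of 71aef09.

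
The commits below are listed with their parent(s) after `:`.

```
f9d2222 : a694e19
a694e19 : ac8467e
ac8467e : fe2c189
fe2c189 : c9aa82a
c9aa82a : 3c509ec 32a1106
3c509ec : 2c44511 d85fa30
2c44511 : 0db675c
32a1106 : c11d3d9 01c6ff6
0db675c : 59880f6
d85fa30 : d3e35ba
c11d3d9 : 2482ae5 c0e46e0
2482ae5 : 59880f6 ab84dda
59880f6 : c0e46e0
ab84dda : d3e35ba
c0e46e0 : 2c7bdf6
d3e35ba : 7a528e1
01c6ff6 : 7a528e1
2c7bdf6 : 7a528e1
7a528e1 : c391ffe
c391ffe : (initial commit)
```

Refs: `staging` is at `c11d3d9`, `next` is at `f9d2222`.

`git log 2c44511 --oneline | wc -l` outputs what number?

7

Walking parent pointers from 2c44511: reachable set = {0db675c, 2c44511, 2c7bdf6, 59880f6, 7a528e1, c0e46e0, c391ffe}.
That is 7 commits.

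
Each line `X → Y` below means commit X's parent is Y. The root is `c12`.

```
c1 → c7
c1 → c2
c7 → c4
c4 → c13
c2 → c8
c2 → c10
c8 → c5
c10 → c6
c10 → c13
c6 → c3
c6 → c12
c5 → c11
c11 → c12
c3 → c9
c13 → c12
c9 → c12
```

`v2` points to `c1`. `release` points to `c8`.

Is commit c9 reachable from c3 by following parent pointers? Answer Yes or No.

Yes

Ancestors of c3 (commits reachable by following parents): {c12, c3, c9}.
c9 is in that set, so it is an ancestor of c3.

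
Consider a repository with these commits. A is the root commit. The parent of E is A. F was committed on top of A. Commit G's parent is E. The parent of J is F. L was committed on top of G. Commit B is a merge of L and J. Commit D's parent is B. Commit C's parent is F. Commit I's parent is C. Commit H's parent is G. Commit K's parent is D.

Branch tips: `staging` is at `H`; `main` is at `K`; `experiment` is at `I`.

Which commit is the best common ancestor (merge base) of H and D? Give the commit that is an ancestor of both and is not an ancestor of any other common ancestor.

G

Ancestors of H: {A, E, G, H}.
Ancestors of D: {A, B, D, E, F, G, J, L}.
Common ancestors: {A, E, G}.
Among these, G is not an ancestor of any other common ancestor — it is the merge base.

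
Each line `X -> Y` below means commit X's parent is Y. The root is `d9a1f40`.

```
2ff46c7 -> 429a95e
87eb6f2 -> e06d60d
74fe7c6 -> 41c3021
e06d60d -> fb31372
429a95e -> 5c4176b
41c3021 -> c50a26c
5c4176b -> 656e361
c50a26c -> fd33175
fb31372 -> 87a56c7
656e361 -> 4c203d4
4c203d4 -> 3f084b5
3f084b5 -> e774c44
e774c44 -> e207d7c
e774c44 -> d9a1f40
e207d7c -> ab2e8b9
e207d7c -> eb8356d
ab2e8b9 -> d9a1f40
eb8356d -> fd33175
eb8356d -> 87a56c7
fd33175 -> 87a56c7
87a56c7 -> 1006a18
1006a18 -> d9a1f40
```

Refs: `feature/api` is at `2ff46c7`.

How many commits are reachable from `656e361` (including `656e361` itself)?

11

Walking parent pointers from 656e361: reachable set = {1006a18, 3f084b5, 4c203d4, 656e361, 87a56c7, ab2e8b9, d9a1f40, e207d7c, e774c44, eb8356d, fd33175}.
That is 11 commits.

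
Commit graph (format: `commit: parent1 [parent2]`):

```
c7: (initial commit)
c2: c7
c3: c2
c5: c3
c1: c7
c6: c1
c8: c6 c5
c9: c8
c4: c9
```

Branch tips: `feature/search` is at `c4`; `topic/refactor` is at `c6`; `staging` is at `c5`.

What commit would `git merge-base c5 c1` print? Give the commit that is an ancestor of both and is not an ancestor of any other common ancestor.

c7

Ancestors of c5: {c2, c3, c5, c7}.
Ancestors of c1: {c1, c7}.
Common ancestors: {c7}.
The only common ancestor is c7, so it is the merge base.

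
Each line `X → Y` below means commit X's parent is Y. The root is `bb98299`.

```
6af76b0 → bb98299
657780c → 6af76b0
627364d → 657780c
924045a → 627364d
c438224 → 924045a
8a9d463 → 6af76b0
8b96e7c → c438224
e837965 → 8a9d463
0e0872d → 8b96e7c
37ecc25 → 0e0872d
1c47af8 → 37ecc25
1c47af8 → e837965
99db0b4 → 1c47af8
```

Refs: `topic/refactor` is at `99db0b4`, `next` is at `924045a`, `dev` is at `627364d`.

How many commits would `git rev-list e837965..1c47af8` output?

8

Reachable from 1c47af8: {0e0872d, 1c47af8, 37ecc25, 627364d, 657780c, 6af76b0, 8a9d463, 8b96e7c, 924045a, bb98299, c438224, e837965}.
Reachable from e837965: {6af76b0, 8a9d463, bb98299, e837965}.
In 1c47af8's history but not e837965's: {0e0872d, 1c47af8, 37ecc25, 627364d, 657780c, 8b96e7c, 924045a, c438224} — 8 commits.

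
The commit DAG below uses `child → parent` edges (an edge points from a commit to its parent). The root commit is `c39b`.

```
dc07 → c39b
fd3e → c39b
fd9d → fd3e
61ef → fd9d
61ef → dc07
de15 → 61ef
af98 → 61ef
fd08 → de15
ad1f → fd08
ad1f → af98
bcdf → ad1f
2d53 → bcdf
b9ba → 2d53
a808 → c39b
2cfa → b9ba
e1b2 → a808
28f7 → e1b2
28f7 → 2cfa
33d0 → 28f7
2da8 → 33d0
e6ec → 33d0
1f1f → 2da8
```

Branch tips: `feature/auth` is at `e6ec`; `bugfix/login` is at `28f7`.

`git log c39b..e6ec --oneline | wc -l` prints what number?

Reachable from e6ec: {28f7, 2cfa, 2d53, 33d0, 61ef, a808, ad1f, af98, b9ba, bcdf, c39b, dc07, de15, e1b2, e6ec, fd08, fd3e, fd9d}.
Reachable from c39b: {c39b}.
In e6ec's history but not c39b's: {28f7, 2cfa, 2d53, 33d0, 61ef, a808, ad1f, af98, b9ba, bcdf, dc07, de15, e1b2, e6ec, fd08, fd3e, fd9d} — 17 commits.

17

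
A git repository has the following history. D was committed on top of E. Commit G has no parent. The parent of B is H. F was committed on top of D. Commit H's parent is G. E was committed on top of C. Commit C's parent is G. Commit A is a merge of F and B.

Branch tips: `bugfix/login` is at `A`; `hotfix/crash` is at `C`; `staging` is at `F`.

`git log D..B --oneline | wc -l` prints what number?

2

Reachable from B: {B, G, H}.
Reachable from D: {C, D, E, G}.
In B's history but not D's: {B, H} — 2 commits.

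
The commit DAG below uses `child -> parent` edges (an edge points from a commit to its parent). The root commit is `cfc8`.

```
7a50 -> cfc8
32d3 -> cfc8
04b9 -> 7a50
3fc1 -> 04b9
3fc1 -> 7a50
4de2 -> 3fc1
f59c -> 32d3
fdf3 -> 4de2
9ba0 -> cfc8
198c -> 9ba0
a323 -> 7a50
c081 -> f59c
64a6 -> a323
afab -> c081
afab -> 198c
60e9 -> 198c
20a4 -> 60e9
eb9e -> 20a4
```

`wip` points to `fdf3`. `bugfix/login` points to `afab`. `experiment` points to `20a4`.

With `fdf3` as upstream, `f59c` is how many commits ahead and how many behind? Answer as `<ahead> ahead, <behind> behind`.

2 ahead, 5 behind

Reachable from f59c: {32d3, cfc8, f59c}.
Reachable from fdf3: {04b9, 3fc1, 4de2, 7a50, cfc8, fdf3}.
Only in f59c's history (ahead): {32d3, f59c} — 2.
Only in fdf3's history (behind): {04b9, 3fc1, 4de2, 7a50, fdf3} — 5.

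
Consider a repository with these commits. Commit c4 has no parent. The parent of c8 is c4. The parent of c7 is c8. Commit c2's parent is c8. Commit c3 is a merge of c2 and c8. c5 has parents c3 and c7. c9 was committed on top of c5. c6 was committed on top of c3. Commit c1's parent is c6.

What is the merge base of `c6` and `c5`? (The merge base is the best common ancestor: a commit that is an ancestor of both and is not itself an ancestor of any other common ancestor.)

Ancestors of c6: {c2, c3, c4, c6, c8}.
Ancestors of c5: {c2, c3, c4, c5, c7, c8}.
Common ancestors: {c2, c3, c4, c8}.
Among these, c3 is not an ancestor of any other common ancestor — it is the merge base.

c3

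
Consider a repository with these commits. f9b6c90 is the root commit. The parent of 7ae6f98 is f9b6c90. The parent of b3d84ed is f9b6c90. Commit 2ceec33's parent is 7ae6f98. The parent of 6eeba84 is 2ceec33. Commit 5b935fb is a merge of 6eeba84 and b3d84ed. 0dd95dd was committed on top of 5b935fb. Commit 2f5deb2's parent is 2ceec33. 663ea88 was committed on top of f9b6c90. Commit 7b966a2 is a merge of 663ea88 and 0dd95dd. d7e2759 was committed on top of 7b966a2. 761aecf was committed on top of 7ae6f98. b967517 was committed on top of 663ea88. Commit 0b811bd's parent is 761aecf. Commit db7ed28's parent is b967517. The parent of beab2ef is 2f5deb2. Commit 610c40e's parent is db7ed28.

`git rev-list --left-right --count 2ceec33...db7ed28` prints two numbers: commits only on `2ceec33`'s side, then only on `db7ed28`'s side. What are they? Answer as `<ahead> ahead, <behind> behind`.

2 ahead, 3 behind

Reachable from 2ceec33: {2ceec33, 7ae6f98, f9b6c90}.
Reachable from db7ed28: {663ea88, b967517, db7ed28, f9b6c90}.
Only in 2ceec33's history (ahead): {2ceec33, 7ae6f98} — 2.
Only in db7ed28's history (behind): {663ea88, b967517, db7ed28} — 3.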